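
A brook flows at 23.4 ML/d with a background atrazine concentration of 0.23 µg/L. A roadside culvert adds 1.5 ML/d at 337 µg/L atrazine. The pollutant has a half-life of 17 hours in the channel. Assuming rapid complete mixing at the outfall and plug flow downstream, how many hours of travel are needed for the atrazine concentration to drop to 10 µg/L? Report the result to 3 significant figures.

Mass balance: C = (23.40·0.2300 + 1.500·337.0) / 24.90 = 510.9/24.90 = 20.52 µg/L.
Half-life 17 h → k = ln 2 / 17 = 0.04077 h⁻¹ = 0.9786 d⁻¹.
20.52·exp(−k·t) = 10 → t = ln(20.52/10)/k = 63450 s = 17.63 h.

17.6 h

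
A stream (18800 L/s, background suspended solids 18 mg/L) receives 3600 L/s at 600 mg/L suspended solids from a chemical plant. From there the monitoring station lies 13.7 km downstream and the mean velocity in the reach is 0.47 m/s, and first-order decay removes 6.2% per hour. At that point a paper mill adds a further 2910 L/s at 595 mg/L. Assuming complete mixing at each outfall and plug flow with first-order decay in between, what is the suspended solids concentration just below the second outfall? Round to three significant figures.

127 mg/L

Conservation of mass: C = (18800·18.00 + 3600·600.0) / 22400 = 2498000/22400 = 111.5 mg/L; combined flow 22400 L/s.
Travel time t = 13.7·1000 / 0.47 = 29150 s = 8.097 h.
6.2%/h lost → k = −ln(1 − 0.062) = 0.06401 h⁻¹.
Decay over the reach: 111.5·exp(−kt) = 111.5·0.5956 = 66.43 mg/L.
Second outfall: C = (22400·66.43 + 2910·595.0)/25310 = 127.2 mg/L.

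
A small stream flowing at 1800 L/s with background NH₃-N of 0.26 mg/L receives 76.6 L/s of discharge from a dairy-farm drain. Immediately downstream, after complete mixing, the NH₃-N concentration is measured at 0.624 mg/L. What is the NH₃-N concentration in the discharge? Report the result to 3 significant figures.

Mass balance: 1800·0.2600 + 76.60·Cₑ = 1877·0.6240
→ Cₑ = (1877·0.6240 − 1800·0.2600) / 76.60 = 9.178 mg/L.

9.18 mg/L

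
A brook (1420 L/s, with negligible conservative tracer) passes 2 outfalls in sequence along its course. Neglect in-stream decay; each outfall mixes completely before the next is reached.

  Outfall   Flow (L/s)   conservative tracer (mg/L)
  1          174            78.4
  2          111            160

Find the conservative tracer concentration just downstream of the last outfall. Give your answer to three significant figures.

Below outfall 1: Q → 1594 L/s, C = (1420·0 + 174.0·78.40)/1594 = 8.558 mg/L.
Below outfall 2: Q → 1705 L/s, C = (1594·8.558 + 111.0·160.0)/1705 = 18.42 mg/L.

18.4 mg/L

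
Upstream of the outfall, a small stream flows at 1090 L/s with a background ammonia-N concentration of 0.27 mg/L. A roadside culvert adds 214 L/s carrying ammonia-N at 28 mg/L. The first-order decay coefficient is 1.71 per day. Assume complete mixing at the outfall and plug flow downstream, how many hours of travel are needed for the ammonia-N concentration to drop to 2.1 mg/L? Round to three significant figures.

11.7 h

Mixed concentration C = ΣQC/ΣQ = (1090·0.2700 + 214.0·28.00) / 1304 = 6286/1304 = 4.821 mg/L.
4.821·exp(−k·t) = 2.1 → t = ln(4.821/2.1)/k = 41990 s = 11.66 h.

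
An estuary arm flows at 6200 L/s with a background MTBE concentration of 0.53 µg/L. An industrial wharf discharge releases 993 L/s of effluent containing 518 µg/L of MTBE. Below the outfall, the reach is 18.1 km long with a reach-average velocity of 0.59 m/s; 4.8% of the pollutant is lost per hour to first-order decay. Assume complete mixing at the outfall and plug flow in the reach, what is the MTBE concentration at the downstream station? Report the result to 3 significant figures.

Flow-weighted average: C = (6200·0.5300 + 993.0·518.0) / 7193 = 517700/7193 = 71.97 µg/L.
Travel time t = 18.1·1000 / 0.59 = 30680 s = 8.522 h.
4.8%/h lost → k = −ln(1 − 0.048) = 0.04919 h⁻¹.
Applying C = C₀e^(−kt): 71.97 × 0.6576 = 47.32 µg/L.

47.3 µg/L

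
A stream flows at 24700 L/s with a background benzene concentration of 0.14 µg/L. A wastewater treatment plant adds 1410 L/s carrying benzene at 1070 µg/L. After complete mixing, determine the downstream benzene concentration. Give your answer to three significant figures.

Mass balance: C = (24700·0.1400 + 1410·1070) / 26110 = 1512000/26110 = 57.91 µg/L.

57.9 µg/L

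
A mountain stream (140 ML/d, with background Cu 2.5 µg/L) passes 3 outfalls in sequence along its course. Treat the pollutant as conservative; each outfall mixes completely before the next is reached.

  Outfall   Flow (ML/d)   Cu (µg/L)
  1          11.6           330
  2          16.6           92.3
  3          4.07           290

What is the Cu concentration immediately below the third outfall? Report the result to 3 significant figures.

40.0 µg/L

After outfall 1: Q = 140.0 + 11.60 = 151.6 ML/d; C = (140.0·2.500 + 11.60·330.0)/151.6 = 27.56 µg/L.
After outfall 2: Q = 151.6 + 16.60 = 168.2 ML/d; C = (151.6·27.56 + 16.60·92.30)/168.2 = 33.95 µg/L.
After outfall 3: Q = 168.2 + 4.070 = 172.3 ML/d; C = (168.2·33.95 + 4.070·290.0)/172.3 = 40.00 µg/L.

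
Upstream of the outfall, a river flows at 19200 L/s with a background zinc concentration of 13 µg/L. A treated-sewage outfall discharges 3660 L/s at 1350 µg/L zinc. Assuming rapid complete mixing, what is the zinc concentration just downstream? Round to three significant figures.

227 µg/L

Conservation of mass: C = (19200·13.00 + 3660·1350) / 22860 = 5191000/22860 = 227.1 µg/L.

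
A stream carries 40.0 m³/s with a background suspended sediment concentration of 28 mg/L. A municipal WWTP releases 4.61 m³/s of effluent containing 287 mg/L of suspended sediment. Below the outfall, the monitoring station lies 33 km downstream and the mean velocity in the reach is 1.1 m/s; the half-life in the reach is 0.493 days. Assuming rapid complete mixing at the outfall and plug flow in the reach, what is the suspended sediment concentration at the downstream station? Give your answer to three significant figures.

After mixing, C = (40.00·28.00 + 4.610·287.0) / 44.61 = 2443/44.61 = 54.77 mg/L.
Travel time t = 33·1000 / 1.1 = 30000 s = 8.333 h.
Half-life 0.493 d → k = ln 2 / 0.493 = 1.406 d⁻¹.
After decay, C = 54.77 × e^(−kt) = 54.77 × 0.6137 = 33.61 mg/L.

33.6 mg/L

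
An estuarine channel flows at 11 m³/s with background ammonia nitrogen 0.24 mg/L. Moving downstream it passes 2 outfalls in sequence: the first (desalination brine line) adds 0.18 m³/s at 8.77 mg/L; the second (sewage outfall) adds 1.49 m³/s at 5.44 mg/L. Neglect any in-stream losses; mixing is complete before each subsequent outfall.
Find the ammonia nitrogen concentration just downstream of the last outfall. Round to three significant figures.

Below outfall 1: Q → 11.18 m³/s, C = (11.00·0.2400 + 0.1800·8.770)/11.18 = 0.3773 mg/L.
Below outfall 2: Q → 12.67 m³/s, C = (11.18·0.3773 + 1.490·5.440)/12.67 = 0.9727 mg/L.

0.973 mg/L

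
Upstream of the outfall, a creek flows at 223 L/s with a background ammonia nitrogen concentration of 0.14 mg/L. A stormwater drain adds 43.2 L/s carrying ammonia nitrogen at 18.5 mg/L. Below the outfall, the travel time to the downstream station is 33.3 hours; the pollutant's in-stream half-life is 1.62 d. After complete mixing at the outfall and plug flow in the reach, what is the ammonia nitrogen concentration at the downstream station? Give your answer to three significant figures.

Flow-weighted average: C = (223.0·0.1400 + 43.20·18.50) / 266.2 = 830.4/266.2 = 3.120 mg/L.
Half-life 1.62 d → k = ln 2 / 1.62 = 0.4279 d⁻¹.
First-order decay: C = 3.120·exp(−k·t) = 3.120·0.5523 = 1.723 mg/L.

1.72 mg/L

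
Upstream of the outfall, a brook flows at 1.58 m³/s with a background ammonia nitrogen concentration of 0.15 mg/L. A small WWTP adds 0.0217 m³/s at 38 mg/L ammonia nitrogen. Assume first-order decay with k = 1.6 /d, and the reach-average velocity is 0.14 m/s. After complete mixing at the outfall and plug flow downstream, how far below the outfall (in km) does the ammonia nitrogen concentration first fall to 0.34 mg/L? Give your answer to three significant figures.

Flow-weighted average: C = (1.580·0.1500 + 0.02170·38.00) / 1.602 = 1.062/1.602 = 0.6628 mg/L.
Set 0.6628·exp(−k·t) = 0.34 → t = ln(0.6628/0.34)/k = 36050 s = 10.01 h.
Distance = v·t = 0.14·36050 = 5046 m = 5.046 km.

5.05 km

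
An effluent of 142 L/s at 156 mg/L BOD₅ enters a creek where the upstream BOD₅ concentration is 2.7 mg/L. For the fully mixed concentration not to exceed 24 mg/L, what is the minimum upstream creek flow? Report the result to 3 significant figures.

880 L/s

Set C_mix = 24: (Q·2.700 + 142.0·156.0) / (Q + 142.0) = 24
→ Q = 142.0·(156.0 − 24)/(24 − 2.700) = 880.0 L/s.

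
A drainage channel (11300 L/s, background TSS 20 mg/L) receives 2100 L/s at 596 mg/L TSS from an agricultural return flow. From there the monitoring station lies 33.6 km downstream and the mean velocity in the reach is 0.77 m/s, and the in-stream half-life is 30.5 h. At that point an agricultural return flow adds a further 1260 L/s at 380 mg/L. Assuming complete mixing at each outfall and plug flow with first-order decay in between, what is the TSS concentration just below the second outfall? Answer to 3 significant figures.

109 mg/L

Conservation of mass: C = (11300·20.00 + 2100·596.0) / 13400 = 1478000/13400 = 110.3 mg/L; combined flow 13400 L/s.
Travel time t = 33.6·1000 / 0.77 = 43640 s = 12.12 h.
Half-life 30.5 h → k = ln 2 / 30.5 = 0.02273 h⁻¹ = 0.5454 d⁻¹.
First-order decay: C = 110.3·exp(−k·t) = 110.3·0.7592 = 83.72 mg/L.
Second outfall: C = (13400·83.72 + 1260·380.0)/14660 = 109.2 mg/L.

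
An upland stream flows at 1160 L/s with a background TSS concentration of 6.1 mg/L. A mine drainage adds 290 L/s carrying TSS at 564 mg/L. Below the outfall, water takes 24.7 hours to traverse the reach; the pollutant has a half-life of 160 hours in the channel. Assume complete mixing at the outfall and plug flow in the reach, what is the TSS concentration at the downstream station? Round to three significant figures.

After mixing, C = (1160·6.100 + 290.0·564.0) / 1450 = 170600/1450 = 117.7 mg/L.
Half-life 160 h → k = ln 2 / 160 = 0.004332 h⁻¹ = 0.1040 d⁻¹.
First-order decay: C = 117.7·exp(−k·t) = 117.7·0.8985 = 105.7 mg/L.

106 mg/L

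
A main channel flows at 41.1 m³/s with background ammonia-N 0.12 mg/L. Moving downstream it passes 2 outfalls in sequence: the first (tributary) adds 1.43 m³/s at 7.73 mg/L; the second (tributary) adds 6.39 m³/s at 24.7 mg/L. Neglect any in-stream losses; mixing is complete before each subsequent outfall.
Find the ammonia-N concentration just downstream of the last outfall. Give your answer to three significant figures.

Below outfall 1: Q → 42.53 m³/s, C = (41.10·0.1200 + 1.430·7.730)/42.53 = 0.3759 mg/L.
Below outfall 2: Q → 48.92 m³/s, C = (42.53·0.3759 + 6.390·24.70)/48.92 = 3.553 mg/L.

3.55 mg/L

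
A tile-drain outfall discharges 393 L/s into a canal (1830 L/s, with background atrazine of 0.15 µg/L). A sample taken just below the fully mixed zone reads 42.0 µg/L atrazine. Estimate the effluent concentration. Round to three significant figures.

Mass balance: 1830·0.1500 + 393.0·Cₑ = 2223·42.00
→ Cₑ = (2223·42.00 − 1830·0.1500) / 393.0 = 236.9 µg/L.

237 µg/L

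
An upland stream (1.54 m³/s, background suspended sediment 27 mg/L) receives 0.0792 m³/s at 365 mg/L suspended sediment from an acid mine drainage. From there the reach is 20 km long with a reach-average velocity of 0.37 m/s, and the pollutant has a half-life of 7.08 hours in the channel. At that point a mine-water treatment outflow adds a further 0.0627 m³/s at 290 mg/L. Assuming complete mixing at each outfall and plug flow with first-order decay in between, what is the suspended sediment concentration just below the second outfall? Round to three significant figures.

20.4 mg/L

After mixing, C = (1.540·27.00 + 0.07920·365.0) / 1.619 = 70.49/1.619 = 43.53 mg/L; combined flow 1.619 m³/s.
Travel time t = 20·1000 / 0.37 = 54050 s = 15.02 h.
Half-life 7.08 h → k = ln 2 / 7.08 = 0.09790 h⁻¹ = 2.350 d⁻¹.
Applying C = C₀e^(−kt): 43.53 × 0.2299 = 10.01 mg/L.
At the second outfall, C = (1.619·10.01 + 0.06270·290.0) / (1.619 + 0.06270) = 20.45 mg/L.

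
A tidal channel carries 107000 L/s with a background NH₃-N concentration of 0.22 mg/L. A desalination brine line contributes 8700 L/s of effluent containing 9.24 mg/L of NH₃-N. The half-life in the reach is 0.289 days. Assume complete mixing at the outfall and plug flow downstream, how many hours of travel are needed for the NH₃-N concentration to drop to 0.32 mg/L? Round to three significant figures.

10.3 h

Conservation of mass: C = (107000·0.2200 + 8700·9.240) / 115700 = 103900/115700 = 0.8983 mg/L.
Half-life 0.289 d → k = ln 2 / 0.289 = 2.398 d⁻¹.
0.8983·exp(−k·t) = 0.32 → t = ln(0.8983/0.32)/k = 37180 s = 10.33 h.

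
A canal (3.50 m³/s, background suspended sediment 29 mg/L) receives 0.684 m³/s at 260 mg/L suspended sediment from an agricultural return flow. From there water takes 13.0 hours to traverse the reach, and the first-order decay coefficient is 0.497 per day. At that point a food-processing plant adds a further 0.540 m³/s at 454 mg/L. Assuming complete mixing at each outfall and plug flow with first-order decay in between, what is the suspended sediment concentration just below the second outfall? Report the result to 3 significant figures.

Mixed concentration C = ΣQC/ΣQ = (3.500·29.00 + 0.6840·260.0) / 4.184 = 279.3/4.184 = 66.76 mg/L; combined flow 4.184 m³/s.
Decay over the reach: 66.76·exp(−kt) = 66.76·0.7640 = 51.01 mg/L.
Second outfall: C = (4.184·51.01 + 0.5400·454.0)/4.724 = 97.07 mg/L.

97.1 mg/L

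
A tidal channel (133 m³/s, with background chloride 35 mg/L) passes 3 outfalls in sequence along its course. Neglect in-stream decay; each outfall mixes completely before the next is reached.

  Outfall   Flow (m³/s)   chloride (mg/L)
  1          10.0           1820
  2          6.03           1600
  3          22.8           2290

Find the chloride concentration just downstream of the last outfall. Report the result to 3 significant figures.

Outfall 1: combined Q = 143.0 m³/s; C = (133.0·35.00 + 10.00·1820)/143.0 = 159.8 mg/L.
Outfall 2: combined Q = 149.0 m³/s; C = (143.0·159.8 + 6.030·1600)/149.0 = 218.1 mg/L.
Outfall 3: combined Q = 171.8 m³/s; C = (149.0·218.1 + 22.80·2290)/171.8 = 493.0 mg/L.

493 mg/L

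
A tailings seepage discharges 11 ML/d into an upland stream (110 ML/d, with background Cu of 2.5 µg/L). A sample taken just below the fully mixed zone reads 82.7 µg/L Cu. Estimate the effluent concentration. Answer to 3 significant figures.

Mass balance: 110.0·2.500 + 11.00·Cₑ = 121.0·82.70
→ Cₑ = (121.0·82.70 − 110.0·2.500) / 11.00 = 884.7 µg/L.

885 µg/L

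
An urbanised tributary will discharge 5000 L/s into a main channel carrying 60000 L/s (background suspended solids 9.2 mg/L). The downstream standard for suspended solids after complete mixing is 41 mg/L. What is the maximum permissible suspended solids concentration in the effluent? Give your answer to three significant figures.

At the limit, (Qr·Cr + Qe·Cₑ)/(Qr + Qe) = 41:
Cₑ = (65000·41 − 60000·9.200) / 5000 = 422.6 mg/L.

423 mg/L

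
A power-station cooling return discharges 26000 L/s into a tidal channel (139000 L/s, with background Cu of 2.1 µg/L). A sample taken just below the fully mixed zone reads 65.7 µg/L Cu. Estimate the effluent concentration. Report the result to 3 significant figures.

Mass balance: 139000·2.100 + 26000·Cₑ = 165000·65.70
→ Cₑ = (165000·65.70 − 139000·2.100) / 26000 = 405.7 µg/L.

406 µg/L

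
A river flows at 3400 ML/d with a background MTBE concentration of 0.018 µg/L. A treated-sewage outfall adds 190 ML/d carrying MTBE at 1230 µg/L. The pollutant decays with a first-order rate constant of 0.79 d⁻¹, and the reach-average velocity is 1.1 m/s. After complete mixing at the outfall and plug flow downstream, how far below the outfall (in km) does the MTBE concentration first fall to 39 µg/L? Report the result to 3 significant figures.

61.7 km

After mixing, C = (3400·0.01800 + 190.0·1230) / 3590 = 233800/3590 = 65.11 µg/L.
Set 65.11·exp(−k·t) = 39 → t = ln(65.11/39)/k = 56060 s = 15.57 h.
Distance = v·t = 1.1·56060 = 61670 m = 61.67 km.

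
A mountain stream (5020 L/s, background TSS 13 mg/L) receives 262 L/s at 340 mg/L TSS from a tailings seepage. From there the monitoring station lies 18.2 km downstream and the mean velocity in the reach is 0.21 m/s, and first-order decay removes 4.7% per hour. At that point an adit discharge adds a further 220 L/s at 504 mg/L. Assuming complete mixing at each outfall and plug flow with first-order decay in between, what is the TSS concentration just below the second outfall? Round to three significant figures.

29.0 mg/L

Flow-weighted average: C = (5020·13.00 + 262.0·340.0) / 5282 = 154300/5282 = 29.22 mg/L; combined flow 5282 L/s.
Travel time t = 18.2·1000 / 0.21 = 86670 s = 24.07 h.
4.7%/h lost → k = −ln(1 − 0.047) = 0.04814 h⁻¹.
First-order decay: C = 29.22·exp(−k·t) = 29.22·0.3138 = 9.170 mg/L.
At the second outfall, C = (5282·9.170 + 220.0·504.0) / (5282 + 220.0) = 28.96 mg/L.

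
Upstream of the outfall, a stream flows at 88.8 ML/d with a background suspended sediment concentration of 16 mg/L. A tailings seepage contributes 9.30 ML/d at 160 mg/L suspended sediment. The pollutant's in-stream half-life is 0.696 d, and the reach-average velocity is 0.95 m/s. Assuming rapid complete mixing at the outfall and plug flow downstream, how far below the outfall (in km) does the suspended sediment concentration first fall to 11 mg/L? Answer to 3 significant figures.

81.7 km

Mass balance: C = (88.80·16.00 + 9.300·160.0) / 98.10 = 2909/98.10 = 29.65 mg/L.
Half-life 0.696 d → k = ln 2 / 0.696 = 0.9959 d⁻¹.
Set 29.65·exp(−k·t) = 11 → t = ln(29.65/11)/k = 86030 s = 23.90 h.
Distance = v·t = 0.95·86030 = 81730 m = 81.73 km.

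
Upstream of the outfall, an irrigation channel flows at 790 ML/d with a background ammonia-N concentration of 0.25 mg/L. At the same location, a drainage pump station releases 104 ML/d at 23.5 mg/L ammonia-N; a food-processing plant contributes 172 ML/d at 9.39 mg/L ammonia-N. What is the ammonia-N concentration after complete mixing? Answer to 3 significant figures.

3.99 mg/L

Mixed concentration C = ΣQC/ΣQ = (790.0·0.2500 + 104.0·23.50 + 172.0·9.390) / 1066 = 4257/1066 = 3.993 mg/L.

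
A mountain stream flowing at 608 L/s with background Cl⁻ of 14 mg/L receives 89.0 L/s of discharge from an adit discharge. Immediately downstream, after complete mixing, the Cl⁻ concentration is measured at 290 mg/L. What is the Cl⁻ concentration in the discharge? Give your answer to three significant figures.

2180 mg/L

Mass balance: 608.0·14.00 + 89.00·Cₑ = 697.0·290.0
→ Cₑ = (697.0·290.0 − 608.0·14.00) / 89.00 = 2175 mg/L.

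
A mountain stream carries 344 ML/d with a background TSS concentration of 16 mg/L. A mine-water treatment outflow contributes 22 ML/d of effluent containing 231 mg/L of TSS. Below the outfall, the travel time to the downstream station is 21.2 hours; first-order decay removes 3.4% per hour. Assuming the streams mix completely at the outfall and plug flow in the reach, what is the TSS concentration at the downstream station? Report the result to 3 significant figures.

13.9 mg/L

After mixing, C = (344.0·16.00 + 22.00·231.0) / 366.0 = 10590/366.0 = 28.92 mg/L.
3.4%/h lost → k = −ln(1 − 0.034) = 0.03459 h⁻¹.
Decay over the reach: 28.92·exp(−kt) = 28.92·0.4803 = 13.89 mg/L.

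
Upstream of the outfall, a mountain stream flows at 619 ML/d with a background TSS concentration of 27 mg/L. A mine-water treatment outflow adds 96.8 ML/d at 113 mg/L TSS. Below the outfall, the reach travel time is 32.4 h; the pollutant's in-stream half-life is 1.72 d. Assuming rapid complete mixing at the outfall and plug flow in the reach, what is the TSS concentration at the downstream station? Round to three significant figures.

22.4 mg/L

Mass balance: C = (619.0·27.00 + 96.80·113.0) / 715.8 = 27650/715.8 = 38.63 mg/L.
Half-life 1.72 d → k = ln 2 / 1.72 = 0.4030 d⁻¹.
First-order decay: C = 38.63·exp(−k·t) = 38.63·0.5804 = 22.42 mg/L.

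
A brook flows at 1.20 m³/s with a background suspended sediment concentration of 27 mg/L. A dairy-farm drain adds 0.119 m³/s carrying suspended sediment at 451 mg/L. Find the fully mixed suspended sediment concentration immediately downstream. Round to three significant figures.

65.3 mg/L

Conservation of mass: C = (1.200·27.00 + 0.1190·451.0) / 1.319 = 86.07/1.319 = 65.25 mg/L.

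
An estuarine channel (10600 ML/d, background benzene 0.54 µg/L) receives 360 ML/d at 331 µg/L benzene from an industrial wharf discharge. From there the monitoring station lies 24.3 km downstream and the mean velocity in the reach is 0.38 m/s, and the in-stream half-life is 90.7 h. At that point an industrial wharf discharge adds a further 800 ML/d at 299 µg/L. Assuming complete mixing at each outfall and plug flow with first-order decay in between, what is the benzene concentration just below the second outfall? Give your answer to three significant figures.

Mixed concentration C = ΣQC/ΣQ = (10600·0.5400 + 360.0·331.0) / 10960 = 124900/10960 = 11.39 µg/L; combined flow 10960 ML/d.
Travel time t = 24.3·1000 / 0.38 = 63950 s = 17.76 h.
Half-life 90.7 h → k = ln 2 / 90.7 = 0.007642 h⁻¹ = 0.1834 d⁻¹.
Applying C = C₀e^(−kt): 11.39 × 0.8731 = 9.948 µg/L.
Second outfall: C = (10960·9.948 + 800.0·299.0)/11760 = 29.61 µg/L.

29.6 µg/L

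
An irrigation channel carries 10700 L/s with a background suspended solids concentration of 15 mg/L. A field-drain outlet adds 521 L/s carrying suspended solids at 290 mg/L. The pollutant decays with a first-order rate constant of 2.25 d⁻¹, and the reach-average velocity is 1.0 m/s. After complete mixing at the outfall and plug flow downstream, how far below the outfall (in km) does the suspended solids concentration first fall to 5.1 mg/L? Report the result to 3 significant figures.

65.1 km

After mixing, C = (10700·15.00 + 521.0·290.0) / 11220 = 311600/11220 = 27.77 mg/L.
Set 27.77·exp(−k·t) = 5.1 → t = ln(27.77/5.1)/k = 65070 s = 18.08 h.
Distance = v·t = 1.0·65070 = 65070 m = 65.07 km.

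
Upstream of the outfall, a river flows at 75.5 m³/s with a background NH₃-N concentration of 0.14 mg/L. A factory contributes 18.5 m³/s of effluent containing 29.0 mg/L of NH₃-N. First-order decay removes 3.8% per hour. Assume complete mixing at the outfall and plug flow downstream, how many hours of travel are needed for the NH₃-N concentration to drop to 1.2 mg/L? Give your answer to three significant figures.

40.8 h

Flow-weighted average: C = (75.50·0.1400 + 18.50·29.00) / 94.00 = 547.1/94.00 = 5.820 mg/L.
3.8%/h lost → k = −ln(1 − 0.038) = 0.03874 h⁻¹.
5.820·exp(−k·t) = 1.2 → t = ln(5.820/1.2)/k = 146700 s = 40.76 h.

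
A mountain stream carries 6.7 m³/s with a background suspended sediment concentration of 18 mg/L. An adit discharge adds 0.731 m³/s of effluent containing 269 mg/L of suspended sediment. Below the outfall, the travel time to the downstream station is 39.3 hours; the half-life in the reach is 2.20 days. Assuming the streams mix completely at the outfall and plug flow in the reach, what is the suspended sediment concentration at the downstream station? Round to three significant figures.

25.5 mg/L

After mixing, C = (6.700·18.00 + 0.7310·269.0) / 7.431 = 317.2/7.431 = 42.69 mg/L.
Half-life 2.20 d → k = ln 2 / 2.20 = 0.3151 d⁻¹.
Applying C = C₀e^(−kt): 42.69 × 0.5969 = 25.48 mg/L.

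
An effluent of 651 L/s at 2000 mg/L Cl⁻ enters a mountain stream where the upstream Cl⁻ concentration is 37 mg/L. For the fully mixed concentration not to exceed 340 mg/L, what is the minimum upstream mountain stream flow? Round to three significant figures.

3570 L/s

Set C_mix = 340: (Q·37.00 + 651.0·2000) / (Q + 651.0) = 340
→ Q = 651.0·(2000 − 340)/(340 − 37.00) = 3567 L/s.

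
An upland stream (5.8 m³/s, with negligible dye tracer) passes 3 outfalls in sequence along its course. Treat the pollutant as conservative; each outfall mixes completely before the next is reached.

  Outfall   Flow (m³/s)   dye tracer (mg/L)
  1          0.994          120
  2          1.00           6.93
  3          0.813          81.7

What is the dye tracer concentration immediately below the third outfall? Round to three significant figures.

After outfall 1: Q = 5.800 + 0.9940 = 6.794 m³/s; C = (5.800·0 + 0.9940·120.0)/6.794 = 17.56 mg/L.
After outfall 2: Q = 6.794 + 1.000 = 7.794 m³/s; C = (6.794·17.56 + 1.000·6.930)/7.794 = 16.19 mg/L.
After outfall 3: Q = 7.794 + 0.8130 = 8.607 m³/s; C = (7.794·16.19 + 0.8130·81.70)/8.607 = 22.38 mg/L.

22.4 mg/L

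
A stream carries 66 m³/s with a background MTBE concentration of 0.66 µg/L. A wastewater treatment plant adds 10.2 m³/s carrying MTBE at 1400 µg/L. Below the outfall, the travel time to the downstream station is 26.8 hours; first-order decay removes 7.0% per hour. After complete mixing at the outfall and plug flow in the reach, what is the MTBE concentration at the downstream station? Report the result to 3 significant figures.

26.9 µg/L

Mass balance: C = (66.00·0.6600 + 10.20·1400) / 76.20 = 14320/76.20 = 188.0 µg/L.
7.0%/h lost → k = −ln(1 − 0.07) = 0.07257 h⁻¹.
Decay over the reach: 188.0·exp(−kt) = 188.0·0.1430 = 26.88 µg/L.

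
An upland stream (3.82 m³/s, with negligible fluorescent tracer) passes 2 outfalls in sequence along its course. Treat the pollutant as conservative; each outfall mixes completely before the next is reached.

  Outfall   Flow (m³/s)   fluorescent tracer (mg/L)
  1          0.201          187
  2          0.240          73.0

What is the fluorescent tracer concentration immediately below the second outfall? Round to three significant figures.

Below outfall 1: Q → 4.021 m³/s, C = (3.820·0 + 0.2010·187.0)/4.021 = 9.348 mg/L.
Below outfall 2: Q → 4.261 m³/s, C = (4.021·9.348 + 0.2400·73.00)/4.261 = 12.93 mg/L.

12.9 mg/L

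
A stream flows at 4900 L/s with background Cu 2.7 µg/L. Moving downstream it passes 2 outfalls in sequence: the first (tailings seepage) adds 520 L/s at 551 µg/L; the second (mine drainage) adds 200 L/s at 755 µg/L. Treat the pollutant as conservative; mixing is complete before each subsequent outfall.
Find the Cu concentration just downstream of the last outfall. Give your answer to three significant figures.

80.2 µg/L

Outfall 1: combined Q = 5420 L/s; C = (4900·2.700 + 520.0·551.0)/5420 = 55.30 µg/L.
Outfall 2: combined Q = 5620 L/s; C = (5420·55.30 + 200.0·755.0)/5620 = 80.20 µg/L.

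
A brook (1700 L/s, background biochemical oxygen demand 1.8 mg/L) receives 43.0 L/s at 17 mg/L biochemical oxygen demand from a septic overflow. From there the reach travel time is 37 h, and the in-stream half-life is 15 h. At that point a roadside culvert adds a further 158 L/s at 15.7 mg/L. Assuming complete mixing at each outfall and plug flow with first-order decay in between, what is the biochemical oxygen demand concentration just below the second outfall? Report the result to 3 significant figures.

Flow-weighted average: C = (1700·1.800 + 43.00·17.00) / 1743 = 3791/1743 = 2.175 mg/L; combined flow 1743 L/s.
Half-life 15 h → k = ln 2 / 15 = 0.04621 h⁻¹ = 1.109 d⁻¹.
After decay, C = 2.175 × e^(−kt) = 2.175 × 0.1809 = 0.3935 mg/L.
Second outfall: C = (1743·0.3935 + 158.0·15.70)/1901 = 1.666 mg/L.

1.67 mg/L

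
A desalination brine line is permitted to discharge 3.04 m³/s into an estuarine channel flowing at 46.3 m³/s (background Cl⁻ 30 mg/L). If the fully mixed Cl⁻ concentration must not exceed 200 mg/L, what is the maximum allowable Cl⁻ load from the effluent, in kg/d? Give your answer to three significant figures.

Mass balance at the limit: 46.30·30.00 + 3.040·Cₑ = 49.34·200 → Cₑ = 2789 mg/L.
Load = 3.040 m³/s × 2789 g/m³ × 86 400 s/d = 732600 kg/d.

733000 kg/d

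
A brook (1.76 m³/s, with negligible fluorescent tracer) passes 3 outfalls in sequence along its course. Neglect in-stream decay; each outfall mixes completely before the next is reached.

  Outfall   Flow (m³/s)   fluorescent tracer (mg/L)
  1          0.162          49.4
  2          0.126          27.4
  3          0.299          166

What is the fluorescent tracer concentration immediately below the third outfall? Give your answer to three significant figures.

Below outfall 1: Q → 1.922 m³/s, C = (1.760·0 + 0.1620·49.40)/1.922 = 4.164 mg/L.
Below outfall 2: Q → 2.048 m³/s, C = (1.922·4.164 + 0.1260·27.40)/2.048 = 5.593 mg/L.
Below outfall 3: Q → 2.347 m³/s, C = (2.048·5.593 + 0.2990·166.0)/2.347 = 26.03 mg/L.

26.0 mg/L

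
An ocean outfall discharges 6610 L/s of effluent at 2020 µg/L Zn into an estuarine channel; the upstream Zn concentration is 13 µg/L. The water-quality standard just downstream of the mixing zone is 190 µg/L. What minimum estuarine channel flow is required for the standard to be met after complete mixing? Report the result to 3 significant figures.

68300 L/s

Set C_mix = 190: (Q·13.00 + 6610·2020) / (Q + 6610) = 190
→ Q = 6610·(2020 − 190)/(190 − 13.00) = 68340 L/s.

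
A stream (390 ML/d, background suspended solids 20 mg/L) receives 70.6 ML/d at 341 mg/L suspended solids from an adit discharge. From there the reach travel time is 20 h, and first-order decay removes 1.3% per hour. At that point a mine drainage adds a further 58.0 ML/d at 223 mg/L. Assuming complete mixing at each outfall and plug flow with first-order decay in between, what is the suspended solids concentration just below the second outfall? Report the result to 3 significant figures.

72.3 mg/L

After mixing, C = (390.0·20.00 + 70.60·341.0) / 460.6 = 31870/460.6 = 69.20 mg/L; combined flow 460.6 ML/d.
1.3%/h lost → k = −ln(1 − 0.013) = 0.01309 h⁻¹.
Decay over the reach: 69.20·exp(−kt) = 69.20·0.7697 = 53.27 mg/L.
At the second outfall, C = (460.6·53.27 + 58.00·223.0) / (460.6 + 58.00) = 72.25 mg/L.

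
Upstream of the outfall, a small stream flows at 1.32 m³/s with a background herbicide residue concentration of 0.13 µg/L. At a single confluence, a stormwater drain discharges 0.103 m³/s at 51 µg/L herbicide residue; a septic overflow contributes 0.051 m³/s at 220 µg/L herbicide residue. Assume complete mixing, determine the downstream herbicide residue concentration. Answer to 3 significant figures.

Mixed concentration C = ΣQC/ΣQ = (1.320·0.1300 + 0.1030·51.00 + 0.05100·220.0) / 1.474 = 16.64/1.474 = 11.29 µg/L.

11.3 µg/L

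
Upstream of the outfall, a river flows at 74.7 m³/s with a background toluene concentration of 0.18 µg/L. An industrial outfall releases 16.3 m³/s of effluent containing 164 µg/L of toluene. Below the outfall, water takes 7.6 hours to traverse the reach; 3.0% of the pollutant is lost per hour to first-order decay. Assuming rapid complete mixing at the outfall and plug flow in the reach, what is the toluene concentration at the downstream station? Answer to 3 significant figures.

Mass balance: C = (74.70·0.1800 + 16.30·164.0) / 91.00 = 2687/91.00 = 29.52 µg/L.
3.0%/h lost → k = −ln(1 − 0.03) = 0.03046 h⁻¹.
Applying C = C₀e^(−kt): 29.52 × 0.7934 = 23.42 µg/L.

23.4 µg/L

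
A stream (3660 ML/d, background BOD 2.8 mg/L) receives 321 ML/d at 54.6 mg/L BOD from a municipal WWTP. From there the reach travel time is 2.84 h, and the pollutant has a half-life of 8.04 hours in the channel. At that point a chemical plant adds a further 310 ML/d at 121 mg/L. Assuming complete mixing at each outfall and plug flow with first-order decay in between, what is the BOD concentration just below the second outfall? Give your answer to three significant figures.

Flow-weighted average: C = (3660·2.800 + 321.0·54.60) / 3981 = 27770/3981 = 6.977 mg/L; combined flow 3981 ML/d.
Half-life 8.04 h → k = ln 2 / 8.04 = 0.08621 h⁻¹ = 2.069 d⁻¹.
Decay over the reach: 6.977·exp(−kt) = 6.977·0.7828 = 5.462 mg/L.
At the second outfall, C = (3981·5.462 + 310.0·121.0) / (3981 + 310.0) = 13.81 mg/L.

13.8 mg/L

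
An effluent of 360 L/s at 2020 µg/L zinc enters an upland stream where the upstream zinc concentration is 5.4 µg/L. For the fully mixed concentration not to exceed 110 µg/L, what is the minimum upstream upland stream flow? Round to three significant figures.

6570 L/s

Set C_mix = 110: (Q·5.400 + 360.0·2020) / (Q + 360.0) = 110
→ Q = 360.0·(2020 − 110)/(110 − 5.400) = 6574 L/s.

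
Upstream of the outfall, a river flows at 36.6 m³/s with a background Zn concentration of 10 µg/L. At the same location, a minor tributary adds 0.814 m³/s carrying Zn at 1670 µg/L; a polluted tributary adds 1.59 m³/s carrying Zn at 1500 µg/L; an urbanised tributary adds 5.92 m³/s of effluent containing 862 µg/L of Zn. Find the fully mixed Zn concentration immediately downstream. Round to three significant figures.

205 µg/L

Mixed concentration C = ΣQC/ΣQ = (36.60·10.00 + 0.8140·1670 + 1.590·1500 + 5.920·862.0) / 44.92 = 9213/44.92 = 205.1 µg/L.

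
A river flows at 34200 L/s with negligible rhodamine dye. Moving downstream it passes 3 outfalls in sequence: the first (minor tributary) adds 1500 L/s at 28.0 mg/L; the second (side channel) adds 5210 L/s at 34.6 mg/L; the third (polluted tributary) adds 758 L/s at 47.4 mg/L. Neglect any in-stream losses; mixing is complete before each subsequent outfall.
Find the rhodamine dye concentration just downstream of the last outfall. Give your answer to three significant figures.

After outfall 1: Q = 34200 + 1500 = 35700 L/s; C = (34200·0 + 1500·28.00)/35700 = 1.176 mg/L.
After outfall 2: Q = 35700 + 5210 = 40910 L/s; C = (35700·1.176 + 5210·34.60)/40910 = 5.433 mg/L.
After outfall 3: Q = 40910 + 758.0 = 41670 L/s; C = (40910·5.433 + 758.0·47.40)/41670 = 6.196 mg/L.

6.20 mg/L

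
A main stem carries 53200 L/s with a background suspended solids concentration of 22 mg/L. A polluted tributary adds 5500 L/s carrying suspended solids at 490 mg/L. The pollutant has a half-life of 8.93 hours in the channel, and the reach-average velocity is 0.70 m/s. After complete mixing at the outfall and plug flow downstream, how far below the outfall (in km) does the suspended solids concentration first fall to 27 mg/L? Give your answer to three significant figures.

Mass balance: C = (53200·22.00 + 5500·490.0) / 58700 = 3865000/58700 = 65.85 mg/L.
Half-life 8.93 h → k = ln 2 / 8.93 = 0.07762 h⁻¹ = 1.863 d⁻¹.
Set 65.85·exp(−k·t) = 27 → t = ln(65.85/27)/k = 41350 s = 11.49 h.
Distance = v·t = 0.70·41350 = 28940 m = 28.94 km.

28.9 km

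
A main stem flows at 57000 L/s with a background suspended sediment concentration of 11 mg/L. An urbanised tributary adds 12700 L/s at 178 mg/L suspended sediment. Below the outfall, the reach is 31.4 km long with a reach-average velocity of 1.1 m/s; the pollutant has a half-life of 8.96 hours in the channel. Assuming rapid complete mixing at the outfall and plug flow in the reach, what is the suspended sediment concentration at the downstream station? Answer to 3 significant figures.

Mixed concentration C = ΣQC/ΣQ = (57000·11.00 + 12700·178.0) / 69700 = 2888000/69700 = 41.43 mg/L.
Travel time t = 31.4·1000 / 1.1 = 28550 s = 7.929 h.
Half-life 8.96 h → k = ln 2 / 8.96 = 0.07736 h⁻¹ = 1.857 d⁻¹.
Applying C = C₀e^(−kt): 41.43 × 0.5415 = 22.43 mg/L.

22.4 mg/L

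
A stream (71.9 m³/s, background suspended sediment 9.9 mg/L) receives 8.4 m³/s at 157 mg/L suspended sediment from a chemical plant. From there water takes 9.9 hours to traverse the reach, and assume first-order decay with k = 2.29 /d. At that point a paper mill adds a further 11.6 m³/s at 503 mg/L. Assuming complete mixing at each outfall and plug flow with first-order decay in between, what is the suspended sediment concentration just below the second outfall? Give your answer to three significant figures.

Flow-weighted average: C = (71.90·9.900 + 8.400·157.0) / 80.30 = 2031/80.30 = 25.29 mg/L; combined flow 80.30 m³/s.
Decay over the reach: 25.29·exp(−kt) = 25.29·0.3888 = 9.833 mg/L.
Second outfall: C = (80.30·9.833 + 11.60·503.0)/91.90 = 72.08 mg/L.

72.1 mg/L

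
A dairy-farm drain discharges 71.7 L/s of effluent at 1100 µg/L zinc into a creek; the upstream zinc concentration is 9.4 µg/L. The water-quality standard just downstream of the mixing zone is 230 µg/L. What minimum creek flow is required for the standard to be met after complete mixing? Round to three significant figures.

283 L/s

Set C_mix = 230: (Q·9.400 + 71.70·1100) / (Q + 71.70) = 230
→ Q = 71.70·(1100 − 230)/(230 − 9.400) = 282.8 L/s.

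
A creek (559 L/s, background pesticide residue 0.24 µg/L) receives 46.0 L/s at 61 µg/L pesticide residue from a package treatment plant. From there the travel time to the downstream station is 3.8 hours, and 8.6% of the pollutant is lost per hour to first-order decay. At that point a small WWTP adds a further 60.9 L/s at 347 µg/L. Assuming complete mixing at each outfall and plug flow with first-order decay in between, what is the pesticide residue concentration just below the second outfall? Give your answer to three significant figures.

Flow-weighted average: C = (559.0·0.2400 + 46.00·61.00) / 605.0 = 2940/605.0 = 4.860 µg/L; combined flow 605.0 L/s.
8.6%/h lost → k = −ln(1 − 0.086) = 0.08992 h⁻¹.
First-order decay: C = 4.860·exp(−k·t) = 4.860·0.7106 = 3.453 µg/L.
Second outfall: C = (605.0·3.453 + 60.90·347.0)/665.9 = 34.87 µg/L.

34.9 µg/L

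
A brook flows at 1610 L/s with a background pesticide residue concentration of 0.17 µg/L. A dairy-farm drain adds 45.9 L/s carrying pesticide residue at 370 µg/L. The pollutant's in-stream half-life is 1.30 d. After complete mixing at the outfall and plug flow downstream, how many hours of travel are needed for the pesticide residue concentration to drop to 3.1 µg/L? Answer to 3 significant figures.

54.6 h

Mass balance: C = (1610·0.1700 + 45.90·370.0) / 1656 = 17260/1656 = 10.42 µg/L.
Half-life 1.30 d → k = ln 2 / 1.30 = 0.5332 d⁻¹.
10.42·exp(−k·t) = 3.1 → t = ln(10.42/3.1)/k = 196500 s = 54.58 h.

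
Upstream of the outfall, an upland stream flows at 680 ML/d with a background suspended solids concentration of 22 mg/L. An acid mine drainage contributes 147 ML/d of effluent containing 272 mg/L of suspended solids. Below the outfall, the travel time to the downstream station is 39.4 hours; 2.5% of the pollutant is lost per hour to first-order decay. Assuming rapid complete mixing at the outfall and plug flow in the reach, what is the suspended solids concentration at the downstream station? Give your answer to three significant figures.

24.5 mg/L

After mixing, C = (680.0·22.00 + 147.0·272.0) / 827.0 = 54940/827.0 = 66.44 mg/L.
2.5%/h lost → k = −ln(1 − 0.025) = 0.02532 h⁻¹.
First-order decay: C = 66.44·exp(−k·t) = 66.44·0.3688 = 24.50 mg/L.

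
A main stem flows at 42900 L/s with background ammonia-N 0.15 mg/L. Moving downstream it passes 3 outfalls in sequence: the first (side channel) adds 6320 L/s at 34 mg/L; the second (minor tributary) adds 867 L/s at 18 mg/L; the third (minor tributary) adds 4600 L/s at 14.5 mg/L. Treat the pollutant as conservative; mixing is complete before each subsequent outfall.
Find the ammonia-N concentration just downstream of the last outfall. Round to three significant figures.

Outfall 1: combined Q = 49220 L/s; C = (42900·0.1500 + 6320·34.00)/49220 = 4.496 mg/L.
Outfall 2: combined Q = 50090 L/s; C = (49220·4.496 + 867.0·18.00)/50090 = 4.730 mg/L.
Outfall 3: combined Q = 54690 L/s; C = (50090·4.730 + 4600·14.50)/54690 = 5.552 mg/L.

5.55 mg/L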